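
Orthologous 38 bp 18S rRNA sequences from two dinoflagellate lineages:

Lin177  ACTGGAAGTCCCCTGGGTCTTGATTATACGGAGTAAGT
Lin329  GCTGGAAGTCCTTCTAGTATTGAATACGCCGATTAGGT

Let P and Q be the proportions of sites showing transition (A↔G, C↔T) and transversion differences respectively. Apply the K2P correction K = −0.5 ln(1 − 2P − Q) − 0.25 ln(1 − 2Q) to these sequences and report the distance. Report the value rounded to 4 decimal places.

0.4785

The sequences differ at positions 1 (A/G, transition), 12 (C/T, transition), 13 (C/T, transition), 14 (T/C, transition), 15 (G/T, transversion), 16 (G/A, transition), 19 (C/A, transversion), 24 (T/A, transversion), 27 (T/C, transition), 28 (A/G, transition), 30 (G/C, transversion), 33 (G/T, transversion), 36 (A/G, transition).
Of the 13 differences, 8 transitions and 5 transversions over 38 sites: P = 8/38 = 0.210526, Q = 5/38 = 0.131579.
d = −0.5·ln(0.447369) − 0.25·ln(0.736842) = −0.5·(-0.804372) − 0.25·(-0.305382) = 0.4785.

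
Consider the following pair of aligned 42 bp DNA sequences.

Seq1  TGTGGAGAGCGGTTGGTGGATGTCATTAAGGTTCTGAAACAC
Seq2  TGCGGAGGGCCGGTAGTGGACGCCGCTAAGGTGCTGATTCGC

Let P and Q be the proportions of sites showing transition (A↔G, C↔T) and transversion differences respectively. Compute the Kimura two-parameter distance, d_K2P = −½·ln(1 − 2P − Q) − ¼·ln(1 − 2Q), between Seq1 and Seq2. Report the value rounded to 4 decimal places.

0.4146

Mismatches occur at site 3 (T↔C, transition), site 8 (A↔G, transition), site 11 (G↔C, transversion), site 13 (T↔G, transversion), site 15 (G↔A, transition), site 21 (T↔C, transition), site 23 (T↔C, transition), site 25 (A↔G, transition), site 26 (T↔C, transition), site 33 (T↔G, transversion), site 38 (A↔T, transversion), site 39 (A↔T, transversion), site 41 (A↔G, transition).
Of the 13 differences, 8 transitions and 5 transversions over 42 sites: P = 8/42 = 0.190476, Q = 5/42 = 0.119048.
d = −0.5·ln(0.500000) − 0.25·ln(0.761904) = −0.5·(-0.693147) − 0.25·(-0.271935) = 0.4146.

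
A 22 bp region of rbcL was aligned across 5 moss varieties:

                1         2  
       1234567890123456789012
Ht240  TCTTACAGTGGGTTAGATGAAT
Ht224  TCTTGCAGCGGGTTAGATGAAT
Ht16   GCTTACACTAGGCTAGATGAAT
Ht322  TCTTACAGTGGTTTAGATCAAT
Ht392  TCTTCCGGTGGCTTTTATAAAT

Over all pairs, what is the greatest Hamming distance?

10

Pairwise Hamming distances:
  Ht240 vs Ht224: 2
  Ht240 vs Ht16: 4
  Ht240 vs Ht322: 2
  Ht240 vs Ht392: 6
  Ht224 vs Ht16: 6
  Ht224 vs Ht322: 4
  Ht224 vs Ht392: 7
  Ht16 vs Ht322: 6
  Ht16 vs Ht392: 10
  Ht322 vs Ht392: 6
The largest is 10, between Ht16 and Ht392.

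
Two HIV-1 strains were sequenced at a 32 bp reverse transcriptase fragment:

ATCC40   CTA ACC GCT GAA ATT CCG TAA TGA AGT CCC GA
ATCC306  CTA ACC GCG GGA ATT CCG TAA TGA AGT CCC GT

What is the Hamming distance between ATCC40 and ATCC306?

The sequences differ at positions 9 (T/G), 11 (A/G), 32 (A/T).
That gives 3 mismatches out of 32 aligned sites, so the Hamming distance is 3.

3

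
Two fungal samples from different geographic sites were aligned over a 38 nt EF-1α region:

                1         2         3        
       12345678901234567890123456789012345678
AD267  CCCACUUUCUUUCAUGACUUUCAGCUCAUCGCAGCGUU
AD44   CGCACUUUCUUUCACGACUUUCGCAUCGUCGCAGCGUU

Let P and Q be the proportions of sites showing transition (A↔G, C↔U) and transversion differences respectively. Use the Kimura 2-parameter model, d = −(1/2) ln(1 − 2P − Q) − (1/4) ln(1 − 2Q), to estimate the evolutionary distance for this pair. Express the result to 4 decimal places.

0.1781

Mismatches occur at site 2 (C→G, transversion), site 15 (U→C, transition), site 23 (A→G, transition), site 24 (G→C, transversion), site 25 (C→A, transversion), site 28 (A→G, transition).
Of the 6 differences, 3 transitions and 3 transversions over 38 sites: P = 3/38 = 0.078947, Q = 3/38 = 0.078947.
d = −0.5·ln(0.763159) − 0.25·ln(0.842106) = −0.5·(-0.270289) − 0.25·(-0.171849) = 0.1781.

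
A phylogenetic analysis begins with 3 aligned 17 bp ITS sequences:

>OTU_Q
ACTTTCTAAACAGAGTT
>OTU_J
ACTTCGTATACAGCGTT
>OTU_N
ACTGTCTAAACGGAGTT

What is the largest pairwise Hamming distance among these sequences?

6

Pairwise Hamming distances:
  OTU_Q vs OTU_J: 4
  OTU_Q vs OTU_N: 2
  OTU_J vs OTU_N: 6
The largest is 6, between OTU_J and OTU_N.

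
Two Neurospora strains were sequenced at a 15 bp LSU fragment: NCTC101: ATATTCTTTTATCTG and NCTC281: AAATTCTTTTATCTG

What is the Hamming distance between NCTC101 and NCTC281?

1

A single mismatch occurs at site 2 (T↔A).
That gives 1 mismatch out of 15 aligned sites, so the Hamming distance is 1.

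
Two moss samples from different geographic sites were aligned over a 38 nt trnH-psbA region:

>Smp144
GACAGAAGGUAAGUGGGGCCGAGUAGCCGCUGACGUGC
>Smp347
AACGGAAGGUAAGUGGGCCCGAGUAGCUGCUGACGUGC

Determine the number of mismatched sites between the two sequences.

Mismatches occur at site 1 (G→A), site 4 (A→G), site 18 (G→C), site 28 (C→U).
That gives 4 mismatches out of 38 aligned sites, so the Hamming distance is 4.

4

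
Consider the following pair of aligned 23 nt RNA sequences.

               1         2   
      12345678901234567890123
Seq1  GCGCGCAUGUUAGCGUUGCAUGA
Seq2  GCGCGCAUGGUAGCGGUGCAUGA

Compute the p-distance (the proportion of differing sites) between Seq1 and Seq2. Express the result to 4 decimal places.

0.0870

Differing sites — 10:U/G; 16:U/G.
There are 2 differences over 23 sites, so p = 2/23 = 0.0870.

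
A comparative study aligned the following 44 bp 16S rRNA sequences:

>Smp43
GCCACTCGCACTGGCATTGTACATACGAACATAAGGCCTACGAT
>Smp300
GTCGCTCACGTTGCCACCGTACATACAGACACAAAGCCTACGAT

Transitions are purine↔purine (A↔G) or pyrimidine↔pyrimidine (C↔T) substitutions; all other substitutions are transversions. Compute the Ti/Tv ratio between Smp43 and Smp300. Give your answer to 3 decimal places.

11.000

Differing sites — 2:C/T (Ti); 4:A/G (Ti); 8:G/A (Ti); 10:A/G (Ti); 11:C/T (Ti); 14:G/C (Tv); 17:T/C (Ti); 18:T/C (Ti); 27:G/A (Ti); 28:A/G (Ti); 32:T/C (Ti); 35:G/A (Ti).
Of the 12 differences, 11 transitions and 1 transversion, so Ti/Tv = 11/1 = 11.000.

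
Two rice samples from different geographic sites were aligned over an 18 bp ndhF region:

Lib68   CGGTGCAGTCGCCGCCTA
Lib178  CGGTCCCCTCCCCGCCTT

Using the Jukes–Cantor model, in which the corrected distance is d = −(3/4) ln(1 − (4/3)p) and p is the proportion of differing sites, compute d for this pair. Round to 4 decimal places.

The sequences differ at positions 5 (G/C), 7 (A/C), 8 (G/C), 11 (G/C), 18 (A/T).
p = 5/18 = 0.277778.
d = −0.75 · ln(1 − (4/3)·0.277778) = −0.75 · ln(0.629629) = −0.75 · (-0.462625) = 0.3470.

0.3470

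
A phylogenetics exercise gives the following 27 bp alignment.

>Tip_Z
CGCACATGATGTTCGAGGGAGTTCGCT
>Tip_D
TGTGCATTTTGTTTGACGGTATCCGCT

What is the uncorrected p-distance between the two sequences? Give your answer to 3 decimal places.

Differing sites — 1:C/T; 3:C/T; 4:A/G; 8:G/T; 9:A/T; 14:C/T; 17:G/C; 20:A/T; 21:G/A; 23:T/C.
There are 10 differences over 27 sites, so p = 10/27 = 0.370.

0.370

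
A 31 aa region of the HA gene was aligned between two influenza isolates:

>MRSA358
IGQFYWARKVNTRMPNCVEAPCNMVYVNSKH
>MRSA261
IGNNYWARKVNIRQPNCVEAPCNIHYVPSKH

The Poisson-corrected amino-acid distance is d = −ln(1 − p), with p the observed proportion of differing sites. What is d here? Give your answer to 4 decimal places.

0.2559

Mismatches occur at site 3 (Q↔N), site 4 (F↔N), site 12 (T↔I), site 14 (M↔Q), site 24 (M↔I), site 25 (V↔H), site 28 (N↔P).
p = 7/31 = 0.225806.
d = −ln(1 − 0.225806) = −ln(0.774194) = 0.2559.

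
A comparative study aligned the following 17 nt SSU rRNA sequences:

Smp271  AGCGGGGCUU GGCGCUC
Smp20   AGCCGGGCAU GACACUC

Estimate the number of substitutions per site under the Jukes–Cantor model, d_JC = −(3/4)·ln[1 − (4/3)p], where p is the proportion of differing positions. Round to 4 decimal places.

Mismatches occur at site 4 (G↔C), site 9 (U↔A), site 12 (G↔A), site 14 (G↔A).
p = 4/17 = 0.235294.
d = −0.75 · ln(1 − (4/3)·0.235294) = −0.75 · ln(0.686275) = −0.75 · (-0.376477) = 0.2824.

0.2824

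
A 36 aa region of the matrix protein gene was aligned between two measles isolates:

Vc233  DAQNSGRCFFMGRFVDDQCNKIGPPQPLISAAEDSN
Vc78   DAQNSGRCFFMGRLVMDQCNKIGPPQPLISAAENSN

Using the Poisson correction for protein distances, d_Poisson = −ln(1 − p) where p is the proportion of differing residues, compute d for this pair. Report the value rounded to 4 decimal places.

0.0870

Mismatches occur at site 14 (F/L), site 16 (D/M), site 34 (D/N).
p = 3/36 = 0.083333.
d = −ln(1 − 0.083333) = −ln(0.916667) = 0.0870.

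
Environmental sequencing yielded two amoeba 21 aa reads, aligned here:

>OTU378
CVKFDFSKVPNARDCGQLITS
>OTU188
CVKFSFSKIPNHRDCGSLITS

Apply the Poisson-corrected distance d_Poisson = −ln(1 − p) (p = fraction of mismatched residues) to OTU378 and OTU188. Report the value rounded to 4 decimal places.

Differing sites — 5:D/S; 9:V/I; 12:A/H; 17:Q/S.
p = 4/21 = 0.190476.
d = −ln(1 − 0.190476) = −ln(0.809524) = 0.2113.

0.2113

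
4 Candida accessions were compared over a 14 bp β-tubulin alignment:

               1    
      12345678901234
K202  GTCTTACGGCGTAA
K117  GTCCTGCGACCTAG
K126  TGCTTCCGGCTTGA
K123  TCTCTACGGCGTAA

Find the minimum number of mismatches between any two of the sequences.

4

Pairwise Hamming distances:
  K202 vs K117: 5
  K202 vs K126: 5
  K202 vs K123: 4
  K117 vs K126: 8
  K117 vs K123: 7
  K126 vs K123: 6
The smallest is 4, between K202 and K123.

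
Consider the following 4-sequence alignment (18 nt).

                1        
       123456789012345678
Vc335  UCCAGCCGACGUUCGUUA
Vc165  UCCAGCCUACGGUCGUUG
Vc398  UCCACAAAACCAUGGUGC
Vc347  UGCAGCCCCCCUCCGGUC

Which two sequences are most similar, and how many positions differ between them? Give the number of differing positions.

Pairwise Hamming distances:
  Vc335 vs Vc165: 3
  Vc335 vs Vc398: 9
  Vc335 vs Vc347: 7
  Vc165 vs Vc398: 9
  Vc165 vs Vc347: 8
  Vc398 vs Vc347: 11
The smallest is 3, between Vc335 and Vc165.

3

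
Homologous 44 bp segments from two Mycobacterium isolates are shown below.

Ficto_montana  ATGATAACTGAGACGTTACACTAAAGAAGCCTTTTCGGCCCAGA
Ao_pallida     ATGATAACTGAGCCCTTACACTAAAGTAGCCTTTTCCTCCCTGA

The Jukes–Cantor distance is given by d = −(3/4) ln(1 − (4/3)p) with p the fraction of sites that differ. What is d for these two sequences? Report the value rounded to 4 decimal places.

Mismatches occur at site 13 (A↔C), site 15 (G↔C), site 27 (A↔T), site 37 (G↔C), site 38 (G↔T), site 42 (A↔T).
p = 6/44 = 0.136364.
d = −0.75 · ln(1 − (4/3)·0.136364) = −0.75 · ln(0.818181) = −0.75 · (-0.200672) = 0.1505.

0.1505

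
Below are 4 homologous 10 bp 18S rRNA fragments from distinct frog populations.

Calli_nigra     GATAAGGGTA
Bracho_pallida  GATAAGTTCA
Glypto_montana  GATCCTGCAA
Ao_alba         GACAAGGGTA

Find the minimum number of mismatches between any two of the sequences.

1

Pairwise Hamming distances:
  Calli_nigra vs Bracho_pallida: 3
  Calli_nigra vs Glypto_montana: 5
  Calli_nigra vs Ao_alba: 1
  Bracho_pallida vs Glypto_montana: 6
  Bracho_pallida vs Ao_alba: 4
  Glypto_montana vs Ao_alba: 6
The smallest is 1, between Calli_nigra and Ao_alba.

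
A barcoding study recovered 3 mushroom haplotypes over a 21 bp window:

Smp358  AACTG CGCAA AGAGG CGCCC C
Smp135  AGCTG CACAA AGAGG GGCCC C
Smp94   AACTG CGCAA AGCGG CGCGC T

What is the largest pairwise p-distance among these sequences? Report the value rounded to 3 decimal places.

Pairwise Hamming distances:
  Smp358 vs Smp135: 3
  Smp358 vs Smp94: 3
  Smp135 vs Smp94: 6
The largest is 6 mismatches, between Smp135 and Smp94; p = 6/21 = 0.286.

0.286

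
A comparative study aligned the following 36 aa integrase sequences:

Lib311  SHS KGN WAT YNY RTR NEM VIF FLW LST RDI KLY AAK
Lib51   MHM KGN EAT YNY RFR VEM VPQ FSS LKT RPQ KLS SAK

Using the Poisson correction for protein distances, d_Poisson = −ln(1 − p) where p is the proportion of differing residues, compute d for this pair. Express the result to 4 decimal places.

The sequences differ at positions 1 (S/M), 3 (S/M), 7 (W/E), 14 (T/F), 16 (N/V), 20 (I/P), 21 (F/Q), 23 (L/S), 24 (W/S), 26 (S/K), 29 (D/P), 30 (I/Q), 33 (Y/S), 34 (A/S).
p = 14/36 = 0.388889.
d = −ln(1 − 0.388889) = −ln(0.611111) = 0.4925.

0.4925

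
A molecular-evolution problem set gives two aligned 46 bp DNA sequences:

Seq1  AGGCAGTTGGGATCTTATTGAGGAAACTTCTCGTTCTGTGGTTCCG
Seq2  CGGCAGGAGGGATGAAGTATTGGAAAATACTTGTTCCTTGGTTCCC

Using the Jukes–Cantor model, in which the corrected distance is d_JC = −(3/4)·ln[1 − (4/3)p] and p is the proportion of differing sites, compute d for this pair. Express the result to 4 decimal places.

Mismatches occur at site 1 (A/C), site 7 (T/G), site 8 (T/A), site 14 (C/G), site 15 (T/A), site 16 (T/A), site 17 (A/G), site 19 (T/A), site 20 (G/T), site 21 (A/T), site 27 (C/A), site 29 (T/A), site 32 (C/T), site 37 (T/C), site 38 (G/T), site 46 (G/C).
p = 16/46 = 0.347826.
d = −0.75 · ln(1 − (4/3)·0.347826) = −0.75 · ln(0.536232) = −0.75 · (-0.623188) = 0.4674.

0.4674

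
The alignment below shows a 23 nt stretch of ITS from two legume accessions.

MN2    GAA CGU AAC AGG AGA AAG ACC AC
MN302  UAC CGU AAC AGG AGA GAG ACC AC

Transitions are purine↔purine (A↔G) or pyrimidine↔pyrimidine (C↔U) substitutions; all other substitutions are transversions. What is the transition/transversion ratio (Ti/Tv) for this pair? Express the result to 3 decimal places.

0.500

Differing sites — 1:G/U (Tv); 3:A/C (Tv); 16:A/G (Ti).
Of the 3 differences, 1 transition and 2 transversions, so Ti/Tv = 1/2 = 0.500.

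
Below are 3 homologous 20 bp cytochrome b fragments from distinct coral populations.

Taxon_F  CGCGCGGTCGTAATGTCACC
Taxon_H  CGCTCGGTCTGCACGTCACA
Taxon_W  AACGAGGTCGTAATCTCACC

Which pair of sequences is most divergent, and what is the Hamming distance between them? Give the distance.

Pairwise Hamming distances:
  Taxon_F vs Taxon_H: 6
  Taxon_F vs Taxon_W: 4
  Taxon_H vs Taxon_W: 10
The largest is 10, between Taxon_H and Taxon_W.

10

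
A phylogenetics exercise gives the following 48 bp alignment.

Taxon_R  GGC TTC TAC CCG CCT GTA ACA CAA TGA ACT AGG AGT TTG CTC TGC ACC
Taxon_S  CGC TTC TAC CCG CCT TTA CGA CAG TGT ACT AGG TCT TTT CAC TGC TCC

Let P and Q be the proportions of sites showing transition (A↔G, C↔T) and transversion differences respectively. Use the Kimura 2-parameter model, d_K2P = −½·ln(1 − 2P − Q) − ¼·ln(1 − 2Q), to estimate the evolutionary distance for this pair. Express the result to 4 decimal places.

Differing sites — 1:G/C (Tv); 16:G/T (Tv); 19:A/C (Tv); 20:C/G (Tv); 24:A/G (Ti); 27:A/T (Tv); 34:A/T (Tv); 35:G/C (Tv); 39:G/T (Tv); 41:T/A (Tv); 46:A/T (Tv).
Of the 11 differences, 1 transition and 10 transversions over 48 sites: P = 1/48 = 0.020833, Q = 10/48 = 0.208333.
d = −0.5·ln(0.750001) − 0.25·ln(0.583334) = −0.5·(-0.287681) − 0.25·(-0.538995) = 0.2786.

0.2786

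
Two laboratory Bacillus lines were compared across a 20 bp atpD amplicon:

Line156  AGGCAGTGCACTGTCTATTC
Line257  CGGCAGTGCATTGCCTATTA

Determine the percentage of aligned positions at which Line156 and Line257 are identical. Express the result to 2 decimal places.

80.00%

Mismatches occur at site 1 (A↔C), site 11 (C↔T), site 14 (T↔C), site 20 (C↔A).
16 of the 20 sites match, so the percent identity is 16/20 × 100 = 80.00%.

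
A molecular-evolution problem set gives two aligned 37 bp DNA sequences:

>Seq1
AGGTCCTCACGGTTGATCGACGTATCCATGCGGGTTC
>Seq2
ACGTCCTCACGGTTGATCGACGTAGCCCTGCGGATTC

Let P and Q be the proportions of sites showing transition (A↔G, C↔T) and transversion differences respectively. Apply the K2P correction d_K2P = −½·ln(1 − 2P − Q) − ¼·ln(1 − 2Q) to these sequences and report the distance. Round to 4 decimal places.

The sequences differ at positions 2 (G/C, transversion), 25 (T/G, transversion), 28 (A/C, transversion), 34 (G/A, transition).
Of the 4 differences, 1 transition and 3 transversions over 37 sites: P = 1/37 = 0.027027, Q = 3/37 = 0.081081.
d = −0.5·ln(0.864865) − 0.25·ln(0.837838) = −0.5·(-0.145182) − 0.25·(-0.176931) = 0.1168.

0.1168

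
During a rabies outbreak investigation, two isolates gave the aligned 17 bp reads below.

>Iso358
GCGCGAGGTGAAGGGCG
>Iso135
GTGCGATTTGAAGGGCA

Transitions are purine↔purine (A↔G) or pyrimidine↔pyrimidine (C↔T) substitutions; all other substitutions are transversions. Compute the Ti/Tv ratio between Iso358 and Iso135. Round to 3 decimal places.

1.000

Mismatches occur at site 2 (C↔T, transition), site 7 (G↔T, transversion), site 8 (G↔T, transversion), site 17 (G↔A, transition).
Of the 4 differences, 2 transitions and 2 transversions, so Ti/Tv = 2/2 = 1.000.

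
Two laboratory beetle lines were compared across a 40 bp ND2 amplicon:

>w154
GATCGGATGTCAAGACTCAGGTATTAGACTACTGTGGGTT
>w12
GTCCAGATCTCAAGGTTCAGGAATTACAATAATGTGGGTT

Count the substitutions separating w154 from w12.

The sequences differ at positions 2 (A/T), 3 (T/C), 5 (G/A), 9 (G/C), 15 (A/G), 16 (C/T), 22 (T/A), 27 (G/C), 29 (C/A), 32 (C/A).
That gives 10 mismatches out of 40 aligned sites, so the Hamming distance is 10.

10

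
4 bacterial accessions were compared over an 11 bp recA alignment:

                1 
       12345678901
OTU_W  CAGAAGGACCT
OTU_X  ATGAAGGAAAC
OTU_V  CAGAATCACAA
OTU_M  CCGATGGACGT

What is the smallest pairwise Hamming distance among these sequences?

Pairwise Hamming distances:
  OTU_W vs OTU_X: 5
  OTU_W vs OTU_V: 4
  OTU_W vs OTU_M: 3
  OTU_X vs OTU_V: 6
  OTU_X vs OTU_M: 6
  OTU_V vs OTU_M: 6
The smallest is 3, between OTU_W and OTU_M.

3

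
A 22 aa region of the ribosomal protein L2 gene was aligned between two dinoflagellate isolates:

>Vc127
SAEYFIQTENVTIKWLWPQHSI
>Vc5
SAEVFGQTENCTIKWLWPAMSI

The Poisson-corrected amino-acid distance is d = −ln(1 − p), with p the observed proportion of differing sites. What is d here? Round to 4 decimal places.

0.2578

The sequences differ at positions 4 (Y/V), 6 (I/G), 11 (V/C), 19 (Q/A), 20 (H/M).
p = 5/22 = 0.227273.
d = −ln(1 − 0.227273) = −ln(0.772727) = 0.2578.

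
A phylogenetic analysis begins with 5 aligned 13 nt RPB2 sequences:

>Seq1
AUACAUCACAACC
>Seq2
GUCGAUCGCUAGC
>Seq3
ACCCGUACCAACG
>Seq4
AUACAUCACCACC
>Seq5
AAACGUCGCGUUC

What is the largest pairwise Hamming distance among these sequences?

9

Pairwise Hamming distances:
  Seq1 vs Seq2: 6
  Seq1 vs Seq3: 6
  Seq1 vs Seq4: 1
  Seq1 vs Seq5: 6
  Seq2 vs Seq3: 9
  Seq2 vs Seq4: 6
  Seq2 vs Seq5: 8
  Seq3 vs Seq4: 7
  Seq3 vs Seq5: 8
  Seq4 vs Seq5: 6
The largest is 9, between Seq2 and Seq3.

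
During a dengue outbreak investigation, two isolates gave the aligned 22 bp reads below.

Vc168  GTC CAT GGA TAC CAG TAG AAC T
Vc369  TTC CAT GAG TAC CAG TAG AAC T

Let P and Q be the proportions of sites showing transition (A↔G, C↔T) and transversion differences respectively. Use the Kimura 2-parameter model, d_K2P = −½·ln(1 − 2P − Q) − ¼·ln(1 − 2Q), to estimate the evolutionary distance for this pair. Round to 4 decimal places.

0.1527

The sequences differ at positions 1 (G/T, transversion), 8 (G/A, transition), 9 (A/G, transition).
Of the 3 differences, 2 transitions and 1 transversion over 22 sites: P = 2/22 = 0.090909, Q = 1/22 = 0.045455.
d = −0.5·ln(0.772727) − 0.25·ln(0.909090) = −0.5·(-0.257829) − 0.25·(-0.095311) = 0.1527.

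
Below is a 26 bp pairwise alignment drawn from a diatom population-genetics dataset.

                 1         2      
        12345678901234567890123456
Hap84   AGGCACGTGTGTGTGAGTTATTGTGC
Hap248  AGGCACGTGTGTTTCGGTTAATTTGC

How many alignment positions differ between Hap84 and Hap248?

5

The sequences differ at positions 13 (G/T), 15 (G/C), 16 (A/G), 21 (T/A), 23 (G/T).
That gives 5 mismatches out of 26 aligned sites, so the Hamming distance is 5.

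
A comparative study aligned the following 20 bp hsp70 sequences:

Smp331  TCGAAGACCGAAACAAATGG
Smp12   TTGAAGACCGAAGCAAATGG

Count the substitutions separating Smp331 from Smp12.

2

Differing sites — 2:C/T; 13:A/G.
That gives 2 mismatches out of 20 aligned sites, so the Hamming distance is 2.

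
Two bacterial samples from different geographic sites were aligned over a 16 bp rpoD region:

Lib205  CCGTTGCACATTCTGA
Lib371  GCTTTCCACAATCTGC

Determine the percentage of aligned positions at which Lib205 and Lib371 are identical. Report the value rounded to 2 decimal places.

68.75%

Differing sites — 1:C/G; 3:G/T; 6:G/C; 11:T/A; 16:A/C.
11 of the 16 sites match, so the percent identity is 11/16 × 100 = 68.75%.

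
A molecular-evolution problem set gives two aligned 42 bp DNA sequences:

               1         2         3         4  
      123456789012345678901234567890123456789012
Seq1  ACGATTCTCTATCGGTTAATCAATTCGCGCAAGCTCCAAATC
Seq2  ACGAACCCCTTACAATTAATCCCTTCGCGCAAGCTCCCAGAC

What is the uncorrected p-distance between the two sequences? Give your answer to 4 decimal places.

Mismatches occur at site 5 (T↔A), site 6 (T↔C), site 8 (T↔C), site 11 (A↔T), site 12 (T↔A), site 14 (G↔A), site 15 (G↔A), site 22 (A↔C), site 23 (A↔C), site 38 (A↔C), site 40 (A↔G), site 41 (T↔A).
There are 12 differences over 42 sites, so p = 12/42 = 0.2857.

0.2857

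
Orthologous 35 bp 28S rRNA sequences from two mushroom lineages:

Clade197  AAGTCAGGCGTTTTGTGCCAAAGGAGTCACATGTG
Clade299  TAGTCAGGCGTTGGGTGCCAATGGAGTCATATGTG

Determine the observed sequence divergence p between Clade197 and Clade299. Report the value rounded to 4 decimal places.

Differing sites — 1:A/T; 13:T/G; 14:T/G; 22:A/T; 30:C/T.
There are 5 differences over 35 sites, so p = 5/35 = 0.1429.

0.1429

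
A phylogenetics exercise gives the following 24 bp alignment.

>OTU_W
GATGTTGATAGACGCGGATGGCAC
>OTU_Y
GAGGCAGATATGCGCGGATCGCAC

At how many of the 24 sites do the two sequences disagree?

Mismatches occur at site 3 (T/G), site 5 (T/C), site 6 (T/A), site 11 (G/T), site 12 (A/G), site 20 (G/C).
That gives 6 mismatches out of 24 aligned sites, so the Hamming distance is 6.

6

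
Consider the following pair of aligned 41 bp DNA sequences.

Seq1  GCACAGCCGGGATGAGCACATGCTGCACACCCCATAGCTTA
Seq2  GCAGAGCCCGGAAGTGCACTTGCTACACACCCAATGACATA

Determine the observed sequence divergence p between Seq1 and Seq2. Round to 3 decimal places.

0.244

Differing sites — 4:C/G; 9:G/C; 13:T/A; 15:A/T; 20:A/T; 25:G/A; 33:C/A; 36:A/G; 37:G/A; 39:T/A.
There are 10 differences over 41 sites, so p = 10/41 = 0.244.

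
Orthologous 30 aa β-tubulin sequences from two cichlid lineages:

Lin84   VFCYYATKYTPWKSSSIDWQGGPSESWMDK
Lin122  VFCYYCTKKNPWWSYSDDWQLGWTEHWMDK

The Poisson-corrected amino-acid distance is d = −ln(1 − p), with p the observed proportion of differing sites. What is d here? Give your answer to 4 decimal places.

Differing sites — 6:A/C; 9:Y/K; 10:T/N; 13:K/W; 15:S/Y; 17:I/D; 21:G/L; 23:P/W; 24:S/T; 26:S/H.
p = 10/30 = 0.333333.
d = −ln(1 − 0.333333) = −ln(0.666667) = 0.4055.

0.4055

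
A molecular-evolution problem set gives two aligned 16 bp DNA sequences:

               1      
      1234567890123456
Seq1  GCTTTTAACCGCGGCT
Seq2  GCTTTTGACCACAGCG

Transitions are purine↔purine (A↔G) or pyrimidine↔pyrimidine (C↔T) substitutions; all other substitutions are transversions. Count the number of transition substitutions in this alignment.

Mismatches occur at site 7 (A↔G, transition), site 11 (G↔A, transition), site 13 (G↔A, transition), site 16 (T↔G, transversion).
Of the 4 differences, 3 transitions and 1 transversion, so the answer is 3.

3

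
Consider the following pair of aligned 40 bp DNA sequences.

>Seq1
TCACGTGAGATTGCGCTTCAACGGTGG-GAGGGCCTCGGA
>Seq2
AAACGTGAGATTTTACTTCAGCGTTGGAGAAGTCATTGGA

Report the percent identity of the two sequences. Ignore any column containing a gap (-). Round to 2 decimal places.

71.79%

Excluding the 1 gap column leaves 39 comparable sites.
The sequences differ at positions 1 (T/A), 2 (C/A), 13 (G/T), 14 (C/T), 15 (G/A), 21 (A/G), 24 (G/T), 31 (G/A), 33 (G/T), 35 (C/A), 37 (C/T).
28 of the 39 comparable sites match, so the percent identity is 28/39 × 100 = 71.79%.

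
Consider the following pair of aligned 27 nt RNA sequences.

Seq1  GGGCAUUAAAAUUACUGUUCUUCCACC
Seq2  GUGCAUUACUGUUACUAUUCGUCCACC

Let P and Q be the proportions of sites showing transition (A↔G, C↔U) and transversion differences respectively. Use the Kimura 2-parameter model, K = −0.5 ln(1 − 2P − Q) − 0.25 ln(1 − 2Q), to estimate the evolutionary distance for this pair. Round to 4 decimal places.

0.2635

Differing sites — 2:G/U (Tv); 9:A/C (Tv); 10:A/U (Tv); 11:A/G (Ti); 17:G/A (Ti); 21:U/G (Tv).
Of the 6 differences, 2 transitions and 4 transversions over 27 sites: P = 2/27 = 0.074074, Q = 4/27 = 0.148148.
d = −0.5·ln(0.703704) − 0.25·ln(0.703704) = −0.5·(-0.351397) − 0.25·(-0.351397) = 0.2635.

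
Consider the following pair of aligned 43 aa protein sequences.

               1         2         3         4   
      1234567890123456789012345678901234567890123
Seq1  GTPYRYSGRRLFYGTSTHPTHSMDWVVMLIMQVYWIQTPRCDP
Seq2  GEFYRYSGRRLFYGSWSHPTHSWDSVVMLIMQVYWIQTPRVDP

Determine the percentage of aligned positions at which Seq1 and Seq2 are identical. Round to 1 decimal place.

The sequences differ at positions 2 (T/E), 3 (P/F), 15 (T/S), 16 (S/W), 17 (T/S), 23 (M/W), 25 (W/S), 41 (C/V).
35 of the 43 sites match, so the percent identity is 35/43 × 100 = 81.4%.

81.4%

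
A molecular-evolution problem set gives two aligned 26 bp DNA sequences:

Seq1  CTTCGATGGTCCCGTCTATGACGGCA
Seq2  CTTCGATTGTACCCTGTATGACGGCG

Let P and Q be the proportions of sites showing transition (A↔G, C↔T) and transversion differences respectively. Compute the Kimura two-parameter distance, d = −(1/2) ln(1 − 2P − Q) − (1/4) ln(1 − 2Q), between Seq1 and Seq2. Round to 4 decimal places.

0.2231

Differing sites — 8:G/T (Tv); 11:C/A (Tv); 14:G/C (Tv); 16:C/G (Tv); 26:A/G (Ti).
Of the 5 differences, 1 transition and 4 transversions over 26 sites: P = 1/26 = 0.038462, Q = 4/26 = 0.153846.
d = −0.5·ln(0.769230) − 0.25·ln(0.692308) = −0.5·(-0.262365) − 0.25·(-0.367724) = 0.2231.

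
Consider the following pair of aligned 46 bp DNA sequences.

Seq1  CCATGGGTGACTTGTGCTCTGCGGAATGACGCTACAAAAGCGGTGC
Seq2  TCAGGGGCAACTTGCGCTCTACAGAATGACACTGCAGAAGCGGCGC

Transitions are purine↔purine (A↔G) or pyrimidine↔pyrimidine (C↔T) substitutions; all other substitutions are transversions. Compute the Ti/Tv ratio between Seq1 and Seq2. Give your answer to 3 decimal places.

10.000

The sequences differ at positions 1 (C/T, transition), 4 (T/G, transversion), 8 (T/C, transition), 9 (G/A, transition), 15 (T/C, transition), 21 (G/A, transition), 23 (G/A, transition), 31 (G/A, transition), 34 (A/G, transition), 37 (A/G, transition), 44 (T/C, transition).
Of the 11 differences, 10 transitions and 1 transversion, so Ti/Tv = 10/1 = 10.000.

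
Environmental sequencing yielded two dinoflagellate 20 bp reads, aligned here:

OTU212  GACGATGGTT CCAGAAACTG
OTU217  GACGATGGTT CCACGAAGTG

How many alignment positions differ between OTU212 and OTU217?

The sequences differ at positions 14 (G/C), 15 (A/G), 18 (C/G).
That gives 3 mismatches out of 20 aligned sites, so the Hamming distance is 3.

3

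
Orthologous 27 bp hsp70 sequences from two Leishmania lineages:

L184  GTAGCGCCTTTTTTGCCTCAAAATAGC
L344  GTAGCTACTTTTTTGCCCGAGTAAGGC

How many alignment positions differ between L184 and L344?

Differing sites — 6:G/T; 7:C/A; 18:T/C; 19:C/G; 21:A/G; 22:A/T; 24:T/A; 25:A/G.
That gives 8 mismatches out of 27 aligned sites, so the Hamming distance is 8.

8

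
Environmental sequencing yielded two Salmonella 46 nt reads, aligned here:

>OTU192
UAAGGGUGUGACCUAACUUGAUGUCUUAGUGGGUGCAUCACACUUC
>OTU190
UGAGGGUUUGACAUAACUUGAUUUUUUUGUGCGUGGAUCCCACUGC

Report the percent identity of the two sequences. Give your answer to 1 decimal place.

Mismatches occur at site 2 (A↔G), site 8 (G↔U), site 13 (C↔A), site 23 (G↔U), site 25 (C↔U), site 28 (A↔U), site 32 (G↔C), site 36 (C↔G), site 40 (A↔C), site 45 (U↔G).
36 of the 46 sites match, so the percent identity is 36/46 × 100 = 78.3%.

78.3%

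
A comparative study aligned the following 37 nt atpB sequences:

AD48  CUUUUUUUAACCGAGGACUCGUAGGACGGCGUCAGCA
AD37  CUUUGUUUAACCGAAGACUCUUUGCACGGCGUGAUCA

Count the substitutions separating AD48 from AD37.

The sequences differ at positions 5 (U/G), 15 (G/A), 21 (G/U), 23 (A/U), 25 (G/C), 33 (C/G), 35 (G/U).
That gives 7 mismatches out of 37 aligned sites, so the Hamming distance is 7.

7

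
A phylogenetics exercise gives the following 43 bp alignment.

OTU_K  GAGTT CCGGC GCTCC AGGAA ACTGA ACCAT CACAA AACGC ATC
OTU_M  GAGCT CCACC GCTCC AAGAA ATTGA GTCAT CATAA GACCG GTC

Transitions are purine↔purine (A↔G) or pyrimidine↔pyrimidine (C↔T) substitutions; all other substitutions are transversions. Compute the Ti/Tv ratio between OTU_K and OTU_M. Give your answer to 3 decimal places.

3.000

Mismatches occur at site 4 (T→C, transition), site 8 (G→A, transition), site 9 (G→C, transversion), site 17 (G→A, transition), site 22 (C→T, transition), site 26 (A→G, transition), site 27 (C→T, transition), site 33 (C→T, transition), site 36 (A→G, transition), site 39 (G→C, transversion), site 40 (C→G, transversion), site 41 (A→G, transition).
Of the 12 differences, 9 transitions and 3 transversions, so Ti/Tv = 9/3 = 3.000.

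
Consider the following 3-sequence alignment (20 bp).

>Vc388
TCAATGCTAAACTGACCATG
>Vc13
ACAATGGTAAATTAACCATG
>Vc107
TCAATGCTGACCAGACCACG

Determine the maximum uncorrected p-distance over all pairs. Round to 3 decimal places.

0.400

Pairwise Hamming distances:
  Vc388 vs Vc13: 4
  Vc388 vs Vc107: 4
  Vc13 vs Vc107: 8
The largest is 8 mismatches, between Vc13 and Vc107; p = 8/20 = 0.400.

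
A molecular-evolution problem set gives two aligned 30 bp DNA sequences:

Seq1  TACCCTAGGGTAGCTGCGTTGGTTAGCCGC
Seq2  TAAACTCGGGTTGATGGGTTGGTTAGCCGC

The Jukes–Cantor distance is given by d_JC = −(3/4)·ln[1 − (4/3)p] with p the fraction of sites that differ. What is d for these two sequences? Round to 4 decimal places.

The sequences differ at positions 3 (C/A), 4 (C/A), 7 (A/C), 12 (A/T), 14 (C/A), 17 (C/G).
p = 6/30 = 0.200000.
d = −0.75 · ln(1 − (4/3)·0.200000) = −0.75 · ln(0.733333) = −0.75 · (-0.310155) = 0.2326.

0.2326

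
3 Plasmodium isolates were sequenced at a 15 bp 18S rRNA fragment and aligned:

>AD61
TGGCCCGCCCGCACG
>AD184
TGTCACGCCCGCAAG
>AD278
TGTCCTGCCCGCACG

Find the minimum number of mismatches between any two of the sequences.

2

Pairwise Hamming distances:
  AD61 vs AD184: 3
  AD61 vs AD278: 2
  AD184 vs AD278: 3
The smallest is 2, between AD61 and AD278.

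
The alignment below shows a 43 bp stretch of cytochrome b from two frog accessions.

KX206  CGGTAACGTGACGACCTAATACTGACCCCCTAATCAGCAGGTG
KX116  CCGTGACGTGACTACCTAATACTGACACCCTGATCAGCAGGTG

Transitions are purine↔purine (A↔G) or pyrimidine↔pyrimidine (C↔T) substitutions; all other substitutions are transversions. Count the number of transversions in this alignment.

3

Mismatches occur at site 2 (G↔C, transversion), site 5 (A↔G, transition), site 13 (G↔T, transversion), site 27 (C↔A, transversion), site 32 (A↔G, transition).
Of the 5 differences, 2 transitions and 3 transversions, so the answer is 3.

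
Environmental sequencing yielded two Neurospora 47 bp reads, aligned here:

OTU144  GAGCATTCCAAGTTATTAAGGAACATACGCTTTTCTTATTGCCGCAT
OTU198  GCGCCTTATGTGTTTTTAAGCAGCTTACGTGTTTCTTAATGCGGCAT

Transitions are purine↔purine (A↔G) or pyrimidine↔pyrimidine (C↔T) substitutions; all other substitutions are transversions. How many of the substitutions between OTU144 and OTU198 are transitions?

4

The sequences differ at positions 2 (A/C, transversion), 5 (A/C, transversion), 8 (C/A, transversion), 9 (C/T, transition), 10 (A/G, transition), 11 (A/T, transversion), 15 (A/T, transversion), 21 (G/C, transversion), 23 (A/G, transition), 25 (A/T, transversion), 30 (C/T, transition), 31 (T/G, transversion), 39 (T/A, transversion), 43 (C/G, transversion).
Of the 14 differences, 4 transitions and 10 transversions, so the answer is 4.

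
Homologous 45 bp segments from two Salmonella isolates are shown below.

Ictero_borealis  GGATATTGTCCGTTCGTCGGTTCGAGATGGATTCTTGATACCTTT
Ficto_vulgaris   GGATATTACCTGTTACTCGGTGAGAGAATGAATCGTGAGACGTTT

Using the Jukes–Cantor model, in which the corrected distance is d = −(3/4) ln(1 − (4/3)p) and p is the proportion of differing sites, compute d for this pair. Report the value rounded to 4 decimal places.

Mismatches occur at site 8 (G/A), site 9 (T/C), site 11 (C/T), site 15 (C/A), site 16 (G/C), site 22 (T/G), site 23 (C/A), site 28 (T/A), site 29 (G/T), site 32 (T/A), site 35 (T/G), site 39 (T/G), site 42 (C/G).
p = 13/45 = 0.288889.
d = −0.75 · ln(1 − (4/3)·0.288889) = −0.75 · ln(0.614815) = −0.75 · (-0.486434) = 0.3648.

0.3648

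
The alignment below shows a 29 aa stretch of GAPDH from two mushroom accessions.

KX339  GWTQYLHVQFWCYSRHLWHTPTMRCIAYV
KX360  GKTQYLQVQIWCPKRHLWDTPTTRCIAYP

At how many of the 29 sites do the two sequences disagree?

8

The sequences differ at positions 2 (W/K), 7 (H/Q), 10 (F/I), 13 (Y/P), 14 (S/K), 19 (H/D), 23 (M/T), 29 (V/P).
That gives 8 mismatches out of 29 aligned sites, so the Hamming distance is 8.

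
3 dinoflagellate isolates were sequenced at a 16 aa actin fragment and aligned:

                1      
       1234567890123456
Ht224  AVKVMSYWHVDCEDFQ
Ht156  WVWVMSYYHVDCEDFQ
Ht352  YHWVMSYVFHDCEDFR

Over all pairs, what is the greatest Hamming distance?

7

Pairwise Hamming distances:
  Ht224 vs Ht156: 3
  Ht224 vs Ht352: 7
  Ht156 vs Ht352: 6
The largest is 7, between Ht224 and Ht352.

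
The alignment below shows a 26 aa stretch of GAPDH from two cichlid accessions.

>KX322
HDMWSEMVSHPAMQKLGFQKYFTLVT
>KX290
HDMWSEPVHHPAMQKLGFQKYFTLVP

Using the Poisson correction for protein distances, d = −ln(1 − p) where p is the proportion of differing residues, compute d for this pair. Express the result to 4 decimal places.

Mismatches occur at site 7 (M/P), site 9 (S/H), site 26 (T/P).
p = 3/26 = 0.115385.
d = −ln(1 − 0.115385) = −ln(0.884615) = 0.1226.

0.1226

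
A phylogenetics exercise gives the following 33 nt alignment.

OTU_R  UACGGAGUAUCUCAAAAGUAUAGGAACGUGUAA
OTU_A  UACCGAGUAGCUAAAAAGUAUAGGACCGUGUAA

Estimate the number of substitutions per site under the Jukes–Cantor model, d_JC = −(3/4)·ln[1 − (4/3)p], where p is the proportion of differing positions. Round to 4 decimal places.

0.1322

Differing sites — 4:G/C; 10:U/G; 13:C/A; 26:A/C.
p = 4/33 = 0.121212.
d = −0.75 · ln(1 − (4/3)·0.121212) = −0.75 · ln(0.838384) = −0.75 · (-0.176279) = 0.1322.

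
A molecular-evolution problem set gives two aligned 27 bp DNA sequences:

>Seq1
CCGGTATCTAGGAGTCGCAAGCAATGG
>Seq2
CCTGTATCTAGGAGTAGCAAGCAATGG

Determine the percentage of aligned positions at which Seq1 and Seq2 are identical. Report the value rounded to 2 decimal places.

Mismatches occur at site 3 (G→T), site 16 (C→A).
25 of the 27 sites match, so the percent identity is 25/27 × 100 = 92.59%.

92.59%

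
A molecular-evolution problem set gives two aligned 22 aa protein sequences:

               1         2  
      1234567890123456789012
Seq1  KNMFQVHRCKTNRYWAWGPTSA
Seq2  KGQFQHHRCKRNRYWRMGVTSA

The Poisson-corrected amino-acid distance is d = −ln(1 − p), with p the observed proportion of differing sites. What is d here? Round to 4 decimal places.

0.3830

The sequences differ at positions 2 (N/G), 3 (M/Q), 6 (V/H), 11 (T/R), 16 (A/R), 17 (W/M), 19 (P/V).
p = 7/22 = 0.318182.
d = −ln(1 − 0.318182) = −ln(0.681818) = 0.3830.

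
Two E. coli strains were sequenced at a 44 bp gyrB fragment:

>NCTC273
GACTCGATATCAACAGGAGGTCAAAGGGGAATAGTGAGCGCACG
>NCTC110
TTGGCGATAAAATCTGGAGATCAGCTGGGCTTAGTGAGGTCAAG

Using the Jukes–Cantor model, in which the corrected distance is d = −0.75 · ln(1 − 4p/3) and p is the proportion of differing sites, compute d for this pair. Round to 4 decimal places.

Mismatches occur at site 1 (G↔T), site 2 (A↔T), site 3 (C↔G), site 4 (T↔G), site 10 (T↔A), site 11 (C↔A), site 13 (A↔T), site 15 (A↔T), site 20 (G↔A), site 24 (A↔G), site 25 (A↔C), site 26 (G↔T), site 30 (A↔C), site 31 (A↔T), site 39 (C↔G), site 40 (G↔T), site 43 (C↔A).
p = 17/44 = 0.386364.
d = −0.75 · ln(1 − (4/3)·0.386364) = −0.75 · ln(0.484848) = −0.75 · (-0.723920) = 0.5429.

0.5429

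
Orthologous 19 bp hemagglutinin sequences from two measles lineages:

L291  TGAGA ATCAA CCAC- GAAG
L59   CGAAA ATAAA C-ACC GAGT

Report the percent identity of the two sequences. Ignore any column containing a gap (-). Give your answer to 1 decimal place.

70.6%

Excluding the 2 gap columns leaves 17 comparable sites.
The sequences differ at positions 1 (T/C), 4 (G/A), 8 (C/A), 18 (A/G), 19 (G/T).
12 of the 17 comparable sites match, so the percent identity is 12/17 × 100 = 70.6%.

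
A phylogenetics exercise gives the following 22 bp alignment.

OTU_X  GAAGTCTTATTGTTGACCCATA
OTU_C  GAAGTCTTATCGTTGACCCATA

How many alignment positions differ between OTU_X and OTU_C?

Differing sites — 11:T/C.
That gives 1 mismatch out of 22 aligned sites, so the Hamming distance is 1.

1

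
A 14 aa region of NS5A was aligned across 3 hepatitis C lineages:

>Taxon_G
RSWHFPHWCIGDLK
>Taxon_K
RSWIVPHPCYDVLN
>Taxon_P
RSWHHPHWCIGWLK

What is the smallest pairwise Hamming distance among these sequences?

Pairwise Hamming distances:
  Taxon_G vs Taxon_K: 7
  Taxon_G vs Taxon_P: 2
  Taxon_K vs Taxon_P: 7
The smallest is 2, between Taxon_G and Taxon_P.

2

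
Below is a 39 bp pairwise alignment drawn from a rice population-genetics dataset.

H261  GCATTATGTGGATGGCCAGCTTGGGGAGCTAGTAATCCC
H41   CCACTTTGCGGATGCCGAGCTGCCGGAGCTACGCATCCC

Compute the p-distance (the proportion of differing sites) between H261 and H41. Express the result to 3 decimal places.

0.308

Mismatches occur at site 1 (G/C), site 4 (T/C), site 6 (A/T), site 9 (T/C), site 15 (G/C), site 17 (C/G), site 22 (T/G), site 23 (G/C), site 24 (G/C), site 32 (G/C), site 33 (T/G), site 34 (A/C).
There are 12 differences over 39 sites, so p = 12/39 = 0.308.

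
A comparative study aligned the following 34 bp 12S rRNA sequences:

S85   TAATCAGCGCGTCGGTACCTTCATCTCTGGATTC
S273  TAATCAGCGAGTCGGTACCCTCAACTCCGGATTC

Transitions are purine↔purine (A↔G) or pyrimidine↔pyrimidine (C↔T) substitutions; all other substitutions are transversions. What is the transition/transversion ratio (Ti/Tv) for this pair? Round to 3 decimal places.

1.000

The sequences differ at positions 10 (C/A, transversion), 20 (T/C, transition), 24 (T/A, transversion), 28 (T/C, transition).
Of the 4 differences, 2 transitions and 2 transversions, so Ti/Tv = 2/2 = 1.000.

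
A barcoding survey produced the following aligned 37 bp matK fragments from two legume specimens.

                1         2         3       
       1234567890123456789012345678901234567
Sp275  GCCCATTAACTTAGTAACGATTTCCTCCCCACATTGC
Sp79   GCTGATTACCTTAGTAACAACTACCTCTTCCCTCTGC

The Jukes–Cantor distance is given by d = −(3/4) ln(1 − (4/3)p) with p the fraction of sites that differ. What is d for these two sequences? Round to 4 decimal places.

The sequences differ at positions 3 (C/T), 4 (C/G), 9 (A/C), 19 (G/A), 21 (T/C), 23 (T/A), 28 (C/T), 29 (C/T), 31 (A/C), 33 (A/T), 34 (T/C).
p = 11/37 = 0.297297.
d = −0.75 · ln(1 − (4/3)·0.297297) = −0.75 · ln(0.603604) = −0.75 · (-0.504837) = 0.3786.

0.3786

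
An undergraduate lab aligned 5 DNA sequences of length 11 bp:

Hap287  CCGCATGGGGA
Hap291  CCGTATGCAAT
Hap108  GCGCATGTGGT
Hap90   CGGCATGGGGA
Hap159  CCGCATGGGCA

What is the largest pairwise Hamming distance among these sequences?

Pairwise Hamming distances:
  Hap287 vs Hap291: 5
  Hap287 vs Hap108: 3
  Hap287 vs Hap90: 1
  Hap287 vs Hap159: 1
  Hap291 vs Hap108: 5
  Hap291 vs Hap90: 6
  Hap291 vs Hap159: 5
  Hap108 vs Hap90: 4
  Hap108 vs Hap159: 4
  Hap90 vs Hap159: 2
The largest is 6, between Hap291 and Hap90.

6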